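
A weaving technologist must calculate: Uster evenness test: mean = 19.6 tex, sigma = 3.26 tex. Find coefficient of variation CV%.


Formula: CV% = (standard deviation / mean) * 100
Step 1: Ratio = 3.26 / 19.6 = 0.166327
Step 2: CV% = 0.166327 * 100 = 16.6327% ≈ 16.6%

16.6%


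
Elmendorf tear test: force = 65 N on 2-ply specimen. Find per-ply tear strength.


Formula: Per-ply strength = Total force / Number of plies
Per-ply = 65 N / 2
Per-ply = 32.5 N

32.5 N


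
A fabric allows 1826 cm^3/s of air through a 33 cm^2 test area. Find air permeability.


Formula: Air Permeability = Airflow / Test Area
AP = 1826 cm^3/s / 33 cm^2
AP = 55.3 cm^3/s/cm^2

55.3 cm^3/s/cm^2


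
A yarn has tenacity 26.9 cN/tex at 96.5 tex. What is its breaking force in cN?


Formula: Breaking force = Tenacity * Linear density
F = 26.9 cN/tex * 96.5 tex
F = 2595.85 cN

2595.85 cN


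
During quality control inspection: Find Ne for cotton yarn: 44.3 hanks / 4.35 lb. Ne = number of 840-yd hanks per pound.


Formula: Ne = hanks / mass_lb
Substituting: Ne = 44.3 / 4.35
Ne = 10.2

10.2 Ne


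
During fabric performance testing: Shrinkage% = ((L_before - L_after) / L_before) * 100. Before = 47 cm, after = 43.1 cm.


Formula: Shrinkage% = ((L_before - L_after) / L_before) * 100
Step 1: Shrinkage = 47 - 43.1 = 3.9 cm
Step 2: Shrinkage% = (3.9 / 47) * 100
Step 3: Shrinkage% = 0.082979 * 100 = 8.2979% ≈ 8.3%

8.3%


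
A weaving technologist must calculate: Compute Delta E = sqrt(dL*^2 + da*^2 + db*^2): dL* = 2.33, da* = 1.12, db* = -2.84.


Formula: Delta E = sqrt(dL*^2 + da*^2 + db*^2)
Step 1: dL*^2 = 2.33^2 = 5.4289
Step 2: da*^2 = 1.12^2 = 1.2544
Step 3: db*^2 = (-2.84)^2 = 8.0656
Step 4: Sum = 5.4289 + 1.2544 + 8.0656 = 14.7489
Step 5: Delta E = sqrt(14.7489) = 3.84

3.84 Delta E


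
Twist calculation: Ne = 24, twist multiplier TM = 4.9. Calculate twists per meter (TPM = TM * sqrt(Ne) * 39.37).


Formula: TPM = TM * sqrt(Ne) * 39.37
Step 1: sqrt(Ne) = sqrt(24) = 4.899
Step 2: TM * sqrt(Ne) = 4.9 * 4.899 = 24.0051
Step 3: TPM = 24.0051 * 39.37 = 945 twists/m

945 twists/m


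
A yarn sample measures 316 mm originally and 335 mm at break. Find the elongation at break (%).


Formula: Elongation (%) = ((L_break - L0) / L0) * 100
Step 1: Extension = 335 - 316 = 19 mm
Step 2: Elongation = (19 / 316) * 100
Step 3: Elongation = 0.060127 * 100 = 6.0127% ≈ 6.0%

6.0%


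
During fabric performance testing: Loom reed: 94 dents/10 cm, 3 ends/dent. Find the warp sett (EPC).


Formula: EPC = (dents per 10 cm * ends per dent) / 10
Step 1: Total ends per 10 cm = 94 * 3 = 282
Step 2: EPC = 282 / 10 = 28.2 ends/cm

28.2 ends/cm


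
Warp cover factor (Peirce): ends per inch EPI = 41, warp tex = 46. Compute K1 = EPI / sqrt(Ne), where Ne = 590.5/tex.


Formula: K1 = EPI / sqrt(Ne), with Ne = 590.5 / tex_warp
Step 1: Ne = 590.5 / 46 = 12.837
Step 2: sqrt(Ne) = sqrt(12.837) = 3.5829
Step 3: K1 = 41 / 3.5829 = 11.4

11.4


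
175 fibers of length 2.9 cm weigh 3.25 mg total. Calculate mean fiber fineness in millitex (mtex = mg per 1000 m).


Formula: fineness (mtex) = mass (mg) / total length (km) = (mass_mg / total_length_m) * 1000
Step 1: Convert fiber length: 2.9 cm = 0.029 m
Step 2: Total fiber length = 175 * 0.029 = 5.075 m
Step 3: Linear density = 3.25 mg / 5.075 m = 0.6404 mg/m
Step 4: fineness = 0.6404 * 1000 = 640.4 mtex

640.4 mtex


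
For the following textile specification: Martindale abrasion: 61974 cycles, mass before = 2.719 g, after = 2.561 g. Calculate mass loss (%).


Formula: Mass loss% = ((m_before - m_after) / m_before) * 100
Step 1: Mass loss = 2.719 - 2.561 = 0.158 g
Step 2: Ratio = 0.158 / 2.719 = 0.0581096
Step 3: Mass loss% = 0.0581096 * 100 = 5.81096% ≈ 5.81%

5.81%


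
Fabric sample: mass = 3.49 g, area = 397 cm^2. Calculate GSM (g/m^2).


Formula: GSM = mass_g / area_m2
Step 1: Convert area: 397 cm^2 = 397 / 10000 = 0.0397 m^2
Step 2: GSM = 3.49 g / 0.0397 m^2 = 87.9 g/m^2

87.9 g/m^2


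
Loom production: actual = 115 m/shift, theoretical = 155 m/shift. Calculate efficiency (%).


Formula: Efficiency% = (Actual output / Theoretical output) * 100
Efficiency% = (115 / 155) * 100
Efficiency% = 0.741935 * 100 = 74.1935% ≈ 74.2%

74.2%


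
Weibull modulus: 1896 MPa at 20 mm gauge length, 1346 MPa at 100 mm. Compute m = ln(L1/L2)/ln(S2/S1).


Formula: m = ln(L1/L2) / ln(S2/S1)
Step 1: ln(L1/L2) = ln(20/100) = -1.60944
Step 2: S2/S1 = 1346/1896 = 0.70992
Step 3: ln(S2/S1) = ln(0.70992) = -0.34260
Step 4: m = -1.60944 / -0.34260 = 4.70

4.70 (Weibull m)


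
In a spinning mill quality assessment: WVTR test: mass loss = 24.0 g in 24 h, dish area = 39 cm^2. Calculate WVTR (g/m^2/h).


Formula: WVTR = mass_loss / (area * time)
Step 1: Convert area: 39 cm^2 = 0.0039 m^2
Step 2: WVTR = 24.0 g / (0.0039 m^2 * 24 h)
Step 3: WVTR = 24.0 / 0.0936 = 256.4 g/m^2/h

256.4 g/m^2/h


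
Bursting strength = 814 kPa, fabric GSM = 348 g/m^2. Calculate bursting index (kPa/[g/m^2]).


Formula: Bursting Index = Bursting Strength / Fabric GSM
BI = 814 kPa / 348 g/m^2
BI = 2.339 kPa/(g/m^2)

2.339 kPa/(g/m^2)


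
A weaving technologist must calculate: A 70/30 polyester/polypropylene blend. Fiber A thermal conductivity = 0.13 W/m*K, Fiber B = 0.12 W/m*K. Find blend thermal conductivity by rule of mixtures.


Formula: Blend property = (fraction_A * property_A) + (fraction_B * property_B)
Step 1: Contribution A = 70/100 * 0.13 W/m*K = 0.091 W/m*K
Step 2: Contribution B = 30/100 * 0.12 W/m*K = 0.036 W/m*K
Step 3: Blend thermal conductivity = 0.091 + 0.036 = 0.127 W/m*K

0.127 W/m*K


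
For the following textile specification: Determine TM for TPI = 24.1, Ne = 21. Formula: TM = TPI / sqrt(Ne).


Formula: TM = TPI / sqrt(Ne)
Step 1: sqrt(Ne) = sqrt(21) = 4.5826
Step 2: TM = 24.1 / 4.5826 = 5.26

5.26 TM


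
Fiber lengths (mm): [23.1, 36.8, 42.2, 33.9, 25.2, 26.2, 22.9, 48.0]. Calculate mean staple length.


Formula: Mean = sum of lengths / count
Sum = 23.1 + 36.8 + 42.2 + 33.9 + 25.2 + 26.2 + 22.9 + 48.0
Sum = 258.3 mm
Mean = 258.3 / 8 = 32.29 mm

32.29 mm


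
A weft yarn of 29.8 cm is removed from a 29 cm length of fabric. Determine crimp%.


Formula: Crimp% = ((L_yarn - L_fabric) / L_fabric) * 100
Step 1: Extension = 29.8 - 29 = 0.8 cm
Step 2: Crimp% = (0.8 / 29) * 100
Step 3: Crimp% = 0.027586 * 100 = 2.7586% ≈ 2.8%

2.8%


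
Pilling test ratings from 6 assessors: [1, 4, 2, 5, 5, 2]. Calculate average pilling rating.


Formula: Mean = sum / count
Sum = 1 + 4 + 2 + 5 + 5 + 2 = 19
Mean = 19 / 6 = 3.2

3.2


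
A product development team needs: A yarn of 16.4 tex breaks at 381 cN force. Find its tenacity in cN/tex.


Formula: Tenacity = Breaking force / Linear density
Tenacity = 381 cN / 16.4 tex
Tenacity = 23.23 cN/tex

23.23 cN/tex


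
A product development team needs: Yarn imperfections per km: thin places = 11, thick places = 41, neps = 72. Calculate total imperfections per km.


Formula: Total = thin places + thick places + neps
Total = 11 + 41 + 72
Total = 124 imperfections/km

124 imperfections/km


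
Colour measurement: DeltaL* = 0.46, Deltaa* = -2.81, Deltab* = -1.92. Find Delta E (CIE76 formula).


Formula: Delta E = sqrt(dL*^2 + da*^2 + db*^2)
Step 1: dL*^2 = 0.46^2 = 0.2116
Step 2: da*^2 = (-2.81)^2 = 7.8961
Step 3: db*^2 = (-1.92)^2 = 3.6864
Step 4: Sum = 0.2116 + 7.8961 + 3.6864 = 11.7941
Step 5: Delta E = sqrt(11.7941) = 3.43

3.43 Delta E


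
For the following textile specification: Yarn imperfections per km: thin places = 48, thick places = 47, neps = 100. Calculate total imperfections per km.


Formula: Total = thin places + thick places + neps
Total = 48 + 47 + 100
Total = 195 imperfections/km

195 imperfections/km


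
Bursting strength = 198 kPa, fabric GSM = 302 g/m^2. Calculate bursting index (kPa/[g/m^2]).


Formula: Bursting Index = Bursting Strength / Fabric GSM
BI = 198 kPa / 302 g/m^2
BI = 0.656 kPa/(g/m^2)

0.656 kPa/(g/m^2)


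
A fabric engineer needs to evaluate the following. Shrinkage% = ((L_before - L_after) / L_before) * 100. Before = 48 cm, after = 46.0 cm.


Formula: Shrinkage% = ((L_before - L_after) / L_before) * 100
Step 1: Shrinkage = 48 - 46.0 = 2.0 cm
Step 2: Shrinkage% = (2.0 / 48) * 100
Step 3: Shrinkage% = 0.041667 * 100 = 4.1667% ≈ 4.2%

4.2%


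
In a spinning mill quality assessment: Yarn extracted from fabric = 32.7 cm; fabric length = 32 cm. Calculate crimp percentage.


Formula: Crimp% = ((L_yarn - L_fabric) / L_fabric) * 100
Step 1: Extension = 32.7 - 32 = 0.7 cm
Step 2: Crimp% = (0.7 / 32) * 100
Step 3: Crimp% = 0.021875 * 100 = 2.1875% ≈ 2.2%

2.2%


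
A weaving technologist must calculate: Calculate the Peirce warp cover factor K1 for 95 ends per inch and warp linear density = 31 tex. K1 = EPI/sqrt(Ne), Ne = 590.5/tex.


Formula: K1 = EPI / sqrt(Ne), with Ne = 590.5 / tex_warp
Step 1: Ne = 590.5 / 31 = 19.048
Step 2: sqrt(Ne) = sqrt(19.048) = 4.3644
Step 3: K1 = 95 / 4.3644 = 21.8

21.8


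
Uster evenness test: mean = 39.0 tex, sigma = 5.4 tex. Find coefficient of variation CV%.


Formula: CV% = (standard deviation / mean) * 100
Step 1: Ratio = 5.4 / 39.0 = 0.138462
Step 2: CV% = 0.138462 * 100 = 13.8462% ≈ 13.8%

13.8%


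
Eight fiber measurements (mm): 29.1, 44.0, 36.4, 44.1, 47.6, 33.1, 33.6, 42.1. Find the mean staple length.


Formula: Mean = sum of lengths / count
Sum = 29.1 + 44.0 + 36.4 + 44.1 + 47.6 + 33.1 + 33.6 + 42.1
Sum = 310.0 mm
Mean = 310.0 / 8 = 38.75 mm

38.75 mm


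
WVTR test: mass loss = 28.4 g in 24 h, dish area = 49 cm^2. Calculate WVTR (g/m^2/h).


Formula: WVTR = mass_loss / (area * time)
Step 1: Convert area: 49 cm^2 = 0.0049 m^2
Step 2: WVTR = 28.4 g / (0.0049 m^2 * 24 h)
Step 3: WVTR = 28.4 / 0.1176 = 241.5 g/m^2/h

241.5 g/m^2/h


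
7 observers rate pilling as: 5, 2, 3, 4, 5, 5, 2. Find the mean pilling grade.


Formula: Mean = sum / count
Sum = 5 + 2 + 3 + 4 + 5 + 5 + 2 = 26
Mean = 26 / 7 = 3.7

3.7


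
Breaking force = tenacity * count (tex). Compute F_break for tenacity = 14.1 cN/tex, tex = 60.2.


Formula: Breaking force = Tenacity * Linear density
F = 14.1 cN/tex * 60.2 tex
F = 848.82 cN

848.82 cN


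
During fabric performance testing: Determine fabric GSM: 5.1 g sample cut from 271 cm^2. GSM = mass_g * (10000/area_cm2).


Formula: GSM = mass_g / area_m2
Step 1: Convert area: 271 cm^2 = 271 / 10000 = 0.0271 m^2
Step 2: GSM = 5.1 g / 0.0271 m^2 = 188.2 g/m^2

188.2 g/m^2


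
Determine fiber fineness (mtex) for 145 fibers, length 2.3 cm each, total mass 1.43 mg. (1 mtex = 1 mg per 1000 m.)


Formula: fineness (mtex) = mass (mg) / total length (km) = (mass_mg / total_length_m) * 1000
Step 1: Convert fiber length: 2.3 cm = 0.023 m
Step 2: Total fiber length = 145 * 0.023 = 3.335 m
Step 3: Linear density = 1.43 mg / 3.335 m = 0.4288 mg/m
Step 4: fineness = 0.4288 * 1000 = 428.8 mtex

428.8 mtex


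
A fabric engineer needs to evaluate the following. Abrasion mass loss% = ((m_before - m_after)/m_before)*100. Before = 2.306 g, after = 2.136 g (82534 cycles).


Formula: Mass loss% = ((m_before - m_after) / m_before) * 100
Step 1: Mass loss = 2.306 - 2.136 = 0.17 g
Step 2: Ratio = 0.17 / 2.306 = 0.0737207
Step 3: Mass loss% = 0.0737207 * 100 = 7.37207% ≈ 7.37%

7.37%


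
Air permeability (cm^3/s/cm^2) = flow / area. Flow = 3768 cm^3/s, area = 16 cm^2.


Formula: Air Permeability = Airflow / Test Area
AP = 3768 cm^3/s / 16 cm^2
AP = 235.5 cm^3/s/cm^2

235.5 cm^3/s/cm^2


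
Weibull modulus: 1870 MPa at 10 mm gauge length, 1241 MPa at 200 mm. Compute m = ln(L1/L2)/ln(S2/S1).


Formula: m = ln(L1/L2) / ln(S2/S1)
Step 1: ln(L1/L2) = ln(10/200) = -2.99573
Step 2: S2/S1 = 1241/1870 = 0.66364
Step 3: ln(S2/S1) = ln(0.66364) = -0.41002
Step 4: m = -2.99573 / -0.41002 = 7.31

7.31 (Weibull m)


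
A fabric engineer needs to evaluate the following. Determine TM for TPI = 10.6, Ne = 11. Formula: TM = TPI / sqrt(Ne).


Formula: TM = TPI / sqrt(Ne)
Step 1: sqrt(Ne) = sqrt(11) = 3.3166
Step 2: TM = 10.6 / 3.3166 = 3.20

3.20 TM


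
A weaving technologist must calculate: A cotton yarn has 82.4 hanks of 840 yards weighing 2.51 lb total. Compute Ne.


Formula: Ne = hanks / mass_lb
Substituting: Ne = 82.4 / 2.51
Ne = 32.8

32.8 Ne


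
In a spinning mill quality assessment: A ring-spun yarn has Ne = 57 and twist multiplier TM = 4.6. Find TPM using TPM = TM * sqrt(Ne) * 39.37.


Formula: TPM = TM * sqrt(Ne) * 39.37
Step 1: sqrt(Ne) = sqrt(57) = 7.5498
Step 2: TM * sqrt(Ne) = 4.6 * 7.5498 = 34.7291
Step 3: TPM = 34.7291 * 39.37 = 1367 twists/m

1367 twists/m


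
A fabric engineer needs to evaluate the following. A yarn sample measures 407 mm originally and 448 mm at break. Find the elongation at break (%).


Formula: Elongation (%) = ((L_break - L0) / L0) * 100
Step 1: Extension = 448 - 407 = 41 mm
Step 2: Elongation = (41 / 407) * 100
Step 3: Elongation = 0.100737 * 100 = 10.0737% ≈ 10.1%

10.1%


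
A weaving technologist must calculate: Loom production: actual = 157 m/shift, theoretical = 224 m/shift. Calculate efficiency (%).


Formula: Efficiency% = (Actual output / Theoretical output) * 100
Efficiency% = (157 / 224) * 100
Efficiency% = 0.700893 * 100 = 70.0893% ≈ 70.1%

70.1%


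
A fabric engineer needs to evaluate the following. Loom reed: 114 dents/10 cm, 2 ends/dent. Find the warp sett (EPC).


Formula: EPC = (dents per 10 cm * ends per dent) / 10
Step 1: Total ends per 10 cm = 114 * 2 = 228
Step 2: EPC = 228 / 10 = 22.8 ends/cm

22.8 ends/cm


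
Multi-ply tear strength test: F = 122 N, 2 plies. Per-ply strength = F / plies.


Formula: Per-ply strength = Total force / Number of plies
Per-ply = 122 N / 2
Per-ply = 61 N

61 N


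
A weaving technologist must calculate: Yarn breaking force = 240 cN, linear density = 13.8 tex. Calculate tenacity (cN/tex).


Formula: Tenacity = Breaking force / Linear density
Tenacity = 240 cN / 13.8 tex
Tenacity = 17.39 cN/tex

17.39 cN/tex


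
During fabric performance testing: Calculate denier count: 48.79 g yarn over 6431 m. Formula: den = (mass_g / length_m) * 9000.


Formula: den = (mass_g / length_m) * 9000
Substituting: den = (48.79 / 6431) * 9000
Intermediate: 48.79 / 6431 = 0.00758669 g/m
den = 0.00758669 * 9000 = 68.3 denier

68.3 denier


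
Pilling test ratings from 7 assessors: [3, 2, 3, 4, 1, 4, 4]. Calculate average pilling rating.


Formula: Mean = sum / count
Sum = 3 + 2 + 3 + 4 + 1 + 4 + 4 = 21
Mean = 21 / 7 = 3.0

3.0


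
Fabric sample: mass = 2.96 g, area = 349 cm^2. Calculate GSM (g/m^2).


Formula: GSM = mass_g / area_m2
Step 1: Convert area: 349 cm^2 = 349 / 10000 = 0.0349 m^2
Step 2: GSM = 2.96 g / 0.0349 m^2 = 84.8 g/m^2

84.8 g/m^2


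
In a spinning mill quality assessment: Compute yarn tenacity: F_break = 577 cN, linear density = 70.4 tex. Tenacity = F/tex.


Formula: Tenacity = Breaking force / Linear density
Tenacity = 577 cN / 70.4 tex
Tenacity = 8.20 cN/tex

8.20 cN/tex


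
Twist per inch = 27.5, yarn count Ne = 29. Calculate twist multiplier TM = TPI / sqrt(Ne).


Formula: TM = TPI / sqrt(Ne)
Step 1: sqrt(Ne) = sqrt(29) = 5.3852
Step 2: TM = 27.5 / 5.3852 = 5.11

5.11 TM


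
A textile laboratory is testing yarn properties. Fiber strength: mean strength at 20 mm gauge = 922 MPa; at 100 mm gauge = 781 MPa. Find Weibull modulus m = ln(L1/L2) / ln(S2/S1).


Formula: m = ln(L1/L2) / ln(S2/S1)
Step 1: ln(L1/L2) = ln(20/100) = -1.60944
Step 2: S2/S1 = 781/922 = 0.84707
Step 3: ln(S2/S1) = ln(0.84707) = -0.16597
Step 4: m = -1.60944 / -0.16597 = 9.70

9.70 (Weibull m)


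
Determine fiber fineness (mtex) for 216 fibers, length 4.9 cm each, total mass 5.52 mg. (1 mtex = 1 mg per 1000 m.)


Formula: fineness (mtex) = mass (mg) / total length (km) = (mass_mg / total_length_m) * 1000
Step 1: Convert fiber length: 4.9 cm = 0.049 m
Step 2: Total fiber length = 216 * 0.049 = 10.584 m
Step 3: Linear density = 5.52 mg / 10.584 m = 0.5215 mg/m
Step 4: fineness = 0.5215 * 1000 = 521.5 mtex

521.5 mtex


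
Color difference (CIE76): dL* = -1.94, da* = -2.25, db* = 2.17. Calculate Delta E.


Formula: Delta E = sqrt(dL*^2 + da*^2 + db*^2)
Step 1: dL*^2 = (-1.94)^2 = 3.7636
Step 2: da*^2 = (-2.25)^2 = 5.0625
Step 3: db*^2 = 2.17^2 = 4.7089
Step 4: Sum = 3.7636 + 5.0625 + 4.7089 = 13.535
Step 5: Delta E = sqrt(13.535) = 3.68

3.68 Delta E


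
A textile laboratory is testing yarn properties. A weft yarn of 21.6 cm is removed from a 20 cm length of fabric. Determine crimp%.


Formula: Crimp% = ((L_yarn - L_fabric) / L_fabric) * 100
Step 1: Extension = 21.6 - 20 = 1.6 cm
Step 2: Crimp% = (1.6 / 20) * 100
Step 3: Crimp% = 0.08 * 100 = 8.0%

8.0%


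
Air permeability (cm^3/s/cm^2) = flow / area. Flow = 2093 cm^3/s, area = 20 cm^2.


Formula: Air Permeability = Airflow / Test Area
AP = 2093 cm^3/s / 20 cm^2
AP = 104.7 cm^3/s/cm^2

104.7 cm^3/s/cm^2


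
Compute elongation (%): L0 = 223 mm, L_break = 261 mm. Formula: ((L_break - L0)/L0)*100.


Formula: Elongation (%) = ((L_break - L0) / L0) * 100
Step 1: Extension = 261 - 223 = 38 mm
Step 2: Elongation = (38 / 223) * 100
Step 3: Elongation = 0.170404 * 100 = 17.0404% ≈ 17.0%

17.0%


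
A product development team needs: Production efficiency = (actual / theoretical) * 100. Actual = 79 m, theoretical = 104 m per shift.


Formula: Efficiency% = (Actual output / Theoretical output) * 100
Efficiency% = (79 / 104) * 100
Efficiency% = 0.759615 * 100 = 75.9615% ≈ 76.0%

76.0%


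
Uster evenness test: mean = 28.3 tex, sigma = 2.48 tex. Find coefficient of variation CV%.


Formula: CV% = (standard deviation / mean) * 100
Step 1: Ratio = 2.48 / 28.3 = 0.087633
Step 2: CV% = 0.087633 * 100 = 8.7633% ≈ 8.8%

8.8%


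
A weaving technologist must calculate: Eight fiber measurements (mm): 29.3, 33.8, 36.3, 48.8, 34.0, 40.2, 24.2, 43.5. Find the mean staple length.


Formula: Mean = sum of lengths / count
Sum = 29.3 + 33.8 + 36.3 + 48.8 + 34.0 + 40.2 + 24.2 + 43.5
Sum = 290.1 mm
Mean = 290.1 / 8 = 36.26 mm

36.26 mm


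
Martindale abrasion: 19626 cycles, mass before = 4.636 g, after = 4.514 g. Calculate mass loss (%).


Formula: Mass loss% = ((m_before - m_after) / m_before) * 100
Step 1: Mass loss = 4.636 - 4.514 = 0.122 g
Step 2: Ratio = 0.122 / 4.636 = 0.0263158
Step 3: Mass loss% = 0.0263158 * 100 = 2.63158% ≈ 2.63%

2.63%


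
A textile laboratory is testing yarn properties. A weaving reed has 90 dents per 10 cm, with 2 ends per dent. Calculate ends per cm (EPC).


Formula: EPC = (dents per 10 cm * ends per dent) / 10
Step 1: Total ends per 10 cm = 90 * 2 = 180
Step 2: EPC = 180 / 10 = 18.0 ends/cm

18.0 ends/cm


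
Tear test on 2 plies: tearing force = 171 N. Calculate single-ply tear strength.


Formula: Per-ply strength = Total force / Number of plies
Per-ply = 171 N / 2
Per-ply = 85.5 N

85.5 N


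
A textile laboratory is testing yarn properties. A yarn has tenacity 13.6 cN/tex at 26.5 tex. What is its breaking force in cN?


Formula: Breaking force = Tenacity * Linear density
F = 13.6 cN/tex * 26.5 tex
F = 360.40 cN

360.40 cN


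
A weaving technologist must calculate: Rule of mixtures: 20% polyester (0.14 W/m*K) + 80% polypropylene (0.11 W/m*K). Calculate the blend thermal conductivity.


Formula: Blend property = (fraction_A * property_A) + (fraction_B * property_B)
Step 1: Contribution A = 20/100 * 0.14 W/m*K = 0.028 W/m*K
Step 2: Contribution B = 80/100 * 0.11 W/m*K = 0.088 W/m*K
Step 3: Blend thermal conductivity = 0.028 + 0.088 = 0.116 W/m*K

0.116 W/m*K


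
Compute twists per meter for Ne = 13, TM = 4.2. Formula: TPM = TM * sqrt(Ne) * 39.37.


Formula: TPM = TM * sqrt(Ne) * 39.37
Step 1: sqrt(Ne) = sqrt(13) = 3.6056
Step 2: TM * sqrt(Ne) = 4.2 * 3.6056 = 15.1435
Step 3: TPM = 15.1435 * 39.37 = 596 twists/m

596 twists/m


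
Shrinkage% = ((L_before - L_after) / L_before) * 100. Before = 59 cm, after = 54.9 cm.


Formula: Shrinkage% = ((L_before - L_after) / L_before) * 100
Step 1: Shrinkage = 59 - 54.9 = 4.1 cm
Step 2: Shrinkage% = (4.1 / 59) * 100
Step 3: Shrinkage% = 0.069492 * 100 = 6.9492% ≈ 6.9%

6.9%


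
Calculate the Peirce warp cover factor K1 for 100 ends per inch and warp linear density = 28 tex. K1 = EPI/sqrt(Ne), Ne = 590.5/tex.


Formula: K1 = EPI / sqrt(Ne), with Ne = 590.5 / tex_warp
Step 1: Ne = 590.5 / 28 = 21.089
Step 2: sqrt(Ne) = sqrt(21.089) = 4.5923
Step 3: K1 = 100 / 4.5923 = 21.8

21.8


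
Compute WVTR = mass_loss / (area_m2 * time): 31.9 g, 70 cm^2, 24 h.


Formula: WVTR = mass_loss / (area * time)
Step 1: Convert area: 70 cm^2 = 0.007 m^2
Step 2: WVTR = 31.9 g / (0.007 m^2 * 24 h)
Step 3: WVTR = 31.9 / 0.168 = 189.9 g/m^2/h

189.9 g/m^2/h


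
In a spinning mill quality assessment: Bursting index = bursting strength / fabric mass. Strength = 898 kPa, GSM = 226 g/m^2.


Formula: Bursting Index = Bursting Strength / Fabric GSM
BI = 898 kPa / 226 g/m^2
BI = 3.973 kPa/(g/m^2)

3.973 kPa/(g/m^2)


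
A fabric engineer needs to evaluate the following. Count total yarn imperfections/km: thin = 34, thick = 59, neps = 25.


Formula: Total = thin places + thick places + neps
Total = 34 + 59 + 25
Total = 118 imperfections/km

118 imperfections/km


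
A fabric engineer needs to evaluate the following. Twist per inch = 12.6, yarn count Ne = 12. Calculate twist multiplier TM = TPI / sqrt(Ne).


Formula: TM = TPI / sqrt(Ne)
Step 1: sqrt(Ne) = sqrt(12) = 3.4641
Step 2: TM = 12.6 / 3.4641 = 3.64

3.64 TM


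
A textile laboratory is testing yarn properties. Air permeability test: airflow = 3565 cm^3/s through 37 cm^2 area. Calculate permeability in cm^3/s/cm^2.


Formula: Air Permeability = Airflow / Test Area
AP = 3565 cm^3/s / 37 cm^2
AP = 96.4 cm^3/s/cm^2

96.4 cm^3/s/cm^2


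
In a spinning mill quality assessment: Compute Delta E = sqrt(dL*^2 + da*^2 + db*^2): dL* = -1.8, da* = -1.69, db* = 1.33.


Formula: Delta E = sqrt(dL*^2 + da*^2 + db*^2)
Step 1: dL*^2 = (-1.8)^2 = 3.24
Step 2: da*^2 = (-1.69)^2 = 2.8561
Step 3: db*^2 = 1.33^2 = 1.7689
Step 4: Sum = 3.24 + 2.8561 + 1.7689 = 7.865
Step 5: Delta E = sqrt(7.865) = 2.8

2.8 Delta E


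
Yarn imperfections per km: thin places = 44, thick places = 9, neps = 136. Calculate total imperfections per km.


Formula: Total = thin places + thick places + neps
Total = 44 + 9 + 136
Total = 189 imperfections/km

189 imperfections/km


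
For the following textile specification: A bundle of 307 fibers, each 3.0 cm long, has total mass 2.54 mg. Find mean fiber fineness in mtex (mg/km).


Formula: fineness (mtex) = mass (mg) / total length (km) = (mass_mg / total_length_m) * 1000
Step 1: Convert fiber length: 3.0 cm = 0.03 m
Step 2: Total fiber length = 307 * 0.03 = 9.21 m
Step 3: Linear density = 2.54 mg / 9.21 m = 0.2758 mg/m
Step 4: fineness = 0.2758 * 1000 = 275.8 mtex

275.8 mtex


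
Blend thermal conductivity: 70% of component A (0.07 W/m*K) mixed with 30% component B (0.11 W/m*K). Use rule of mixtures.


Formula: Blend property = (fraction_A * property_A) + (fraction_B * property_B)
Step 1: Contribution A = 70/100 * 0.07 W/m*K = 0.049 W/m*K
Step 2: Contribution B = 30/100 * 0.11 W/m*K = 0.033 W/m*K
Step 3: Blend thermal conductivity = 0.049 + 0.033 = 0.082 W/m*K

0.082 W/m*K


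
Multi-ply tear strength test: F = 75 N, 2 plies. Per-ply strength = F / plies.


Formula: Per-ply strength = Total force / Number of plies
Per-ply = 75 N / 2
Per-ply = 37.5 N

37.5 N


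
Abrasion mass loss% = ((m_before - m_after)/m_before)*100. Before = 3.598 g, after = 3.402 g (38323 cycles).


Formula: Mass loss% = ((m_before - m_after) / m_before) * 100
Step 1: Mass loss = 3.598 - 3.402 = 0.196 g
Step 2: Ratio = 0.196 / 3.598 = 0.0544747
Step 3: Mass loss% = 0.0544747 * 100 = 5.44747% ≈ 5.45%

5.45%


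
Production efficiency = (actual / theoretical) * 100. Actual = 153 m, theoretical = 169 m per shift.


Formula: Efficiency% = (Actual output / Theoretical output) * 100
Efficiency% = (153 / 169) * 100
Efficiency% = 0.905325 * 100 = 90.5325% ≈ 90.5%

90.5%


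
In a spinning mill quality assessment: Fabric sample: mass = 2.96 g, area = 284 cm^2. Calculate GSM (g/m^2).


Formula: GSM = mass_g / area_m2
Step 1: Convert area: 284 cm^2 = 284 / 10000 = 0.0284 m^2
Step 2: GSM = 2.96 g / 0.0284 m^2 = 104.2 g/m^2

104.2 g/m^2


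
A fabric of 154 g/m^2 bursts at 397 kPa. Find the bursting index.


Formula: Bursting Index = Bursting Strength / Fabric GSM
BI = 397 kPa / 154 g/m^2
BI = 2.578 kPa/(g/m^2)

2.578 kPa/(g/m^2)


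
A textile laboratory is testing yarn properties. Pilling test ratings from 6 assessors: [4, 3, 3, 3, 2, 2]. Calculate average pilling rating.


Formula: Mean = sum / count
Sum = 4 + 3 + 3 + 3 + 2 + 2 = 17
Mean = 17 / 6 = 2.8

2.8


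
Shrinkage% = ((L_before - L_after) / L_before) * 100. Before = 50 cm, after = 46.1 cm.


Formula: Shrinkage% = ((L_before - L_after) / L_before) * 100
Step 1: Shrinkage = 50 - 46.1 = 3.9 cm
Step 2: Shrinkage% = (3.9 / 50) * 100
Step 3: Shrinkage% = 0.078 * 100 = 7.8%

7.8%


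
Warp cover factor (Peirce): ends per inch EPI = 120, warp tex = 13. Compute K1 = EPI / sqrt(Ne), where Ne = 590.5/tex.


Formula: K1 = EPI / sqrt(Ne), with Ne = 590.5 / tex_warp
Step 1: Ne = 590.5 / 13 = 45.423
Step 2: sqrt(Ne) = sqrt(45.423) = 6.7397
Step 3: K1 = 120 / 6.7397 = 17.8

17.8


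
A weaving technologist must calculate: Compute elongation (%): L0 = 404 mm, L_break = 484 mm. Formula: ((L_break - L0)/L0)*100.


Formula: Elongation (%) = ((L_break - L0) / L0) * 100
Step 1: Extension = 484 - 404 = 80 mm
Step 2: Elongation = (80 / 404) * 100
Step 3: Elongation = 0.19802 * 100 = 19.802% ≈ 19.8%

19.8%


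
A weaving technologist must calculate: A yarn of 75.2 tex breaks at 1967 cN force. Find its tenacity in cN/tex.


Formula: Tenacity = Breaking force / Linear density
Tenacity = 1967 cN / 75.2 tex
Tenacity = 26.16 cN/tex

26.16 cN/tex


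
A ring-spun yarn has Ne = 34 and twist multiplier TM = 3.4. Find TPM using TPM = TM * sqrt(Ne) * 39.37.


Formula: TPM = TM * sqrt(Ne) * 39.37
Step 1: sqrt(Ne) = sqrt(34) = 5.831
Step 2: TM * sqrt(Ne) = 3.4 * 5.831 = 19.8254
Step 3: TPM = 19.8254 * 39.37 = 781 twists/m

781 twists/m


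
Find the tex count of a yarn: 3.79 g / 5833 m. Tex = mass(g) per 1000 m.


Formula: Tex = (mass_g / length_m) * 1000
Substituting: Tex = (3.79 / 5833) * 1000
Intermediate: 3.79 / 5833 = 0.00064975 g/m
Tex = 0.00064975 * 1000 = 0.65 tex

0.65 tex


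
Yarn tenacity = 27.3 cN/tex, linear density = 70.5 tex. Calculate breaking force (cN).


Formula: Breaking force = Tenacity * Linear density
F = 27.3 cN/tex * 70.5 tex
F = 1924.65 cN

1924.65 cN


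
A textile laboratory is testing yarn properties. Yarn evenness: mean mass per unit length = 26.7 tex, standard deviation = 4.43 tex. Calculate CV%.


Formula: CV% = (standard deviation / mean) * 100
Step 1: Ratio = 4.43 / 26.7 = 0.165918
Step 2: CV% = 0.165918 * 100 = 16.5918% ≈ 16.6%

16.6%


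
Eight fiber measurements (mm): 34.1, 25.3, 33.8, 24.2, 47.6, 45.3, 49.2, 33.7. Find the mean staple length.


Formula: Mean = sum of lengths / count
Sum = 34.1 + 25.3 + 33.8 + 24.2 + 47.6 + 45.3 + 49.2 + 33.7
Sum = 293.2 mm
Mean = 293.2 / 8 = 36.65 mm

36.65 mm


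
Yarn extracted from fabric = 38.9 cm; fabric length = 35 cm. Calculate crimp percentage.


Formula: Crimp% = ((L_yarn - L_fabric) / L_fabric) * 100
Step 1: Extension = 38.9 - 35 = 3.9 cm
Step 2: Crimp% = (3.9 / 35) * 100
Step 3: Crimp% = 0.111429 * 100 = 11.1429% ≈ 11.1%

11.1%


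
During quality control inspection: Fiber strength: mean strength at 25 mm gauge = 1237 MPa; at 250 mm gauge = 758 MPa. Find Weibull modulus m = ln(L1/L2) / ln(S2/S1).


Formula: m = ln(L1/L2) / ln(S2/S1)
Step 1: ln(L1/L2) = ln(25/250) = -2.30259
Step 2: S2/S1 = 758/1237 = 0.61277
Step 3: ln(S2/S1) = ln(0.61277) = -0.48977
Step 4: m = -2.30259 / -0.48977 = 4.70

4.70 (Weibull m)


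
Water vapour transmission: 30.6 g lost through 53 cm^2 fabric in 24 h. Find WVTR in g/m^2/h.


Formula: WVTR = mass_loss / (area * time)
Step 1: Convert area: 53 cm^2 = 0.0053 m^2
Step 2: WVTR = 30.6 g / (0.0053 m^2 * 24 h)
Step 3: WVTR = 30.6 / 0.1272 = 240.6 g/m^2/h

240.6 g/m^2/h


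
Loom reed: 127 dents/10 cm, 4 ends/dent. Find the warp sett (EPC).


Formula: EPC = (dents per 10 cm * ends per dent) / 10
Step 1: Total ends per 10 cm = 127 * 4 = 508
Step 2: EPC = 508 / 10 = 50.8 ends/cm

50.8 ends/cm


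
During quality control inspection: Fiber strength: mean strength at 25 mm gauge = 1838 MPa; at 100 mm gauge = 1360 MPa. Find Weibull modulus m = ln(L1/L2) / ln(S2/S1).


Formula: m = ln(L1/L2) / ln(S2/S1)
Step 1: ln(L1/L2) = ln(25/100) = -1.38629
Step 2: S2/S1 = 1360/1838 = 0.73993
Step 3: ln(S2/S1) = ln(0.73993) = -0.30120
Step 4: m = -1.38629 / -0.30120 = 4.60

4.60 (Weibull m)


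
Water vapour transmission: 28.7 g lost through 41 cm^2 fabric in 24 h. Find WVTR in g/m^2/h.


Formula: WVTR = mass_loss / (area * time)
Step 1: Convert area: 41 cm^2 = 0.0041 m^2
Step 2: WVTR = 28.7 g / (0.0041 m^2 * 24 h)
Step 3: WVTR = 28.7 / 0.0984 = 291.7 g/m^2/h

291.7 g/m^2/h


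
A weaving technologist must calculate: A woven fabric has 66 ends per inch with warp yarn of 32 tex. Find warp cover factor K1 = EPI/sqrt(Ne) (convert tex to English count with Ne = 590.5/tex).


Formula: K1 = EPI / sqrt(Ne), with Ne = 590.5 / tex_warp
Step 1: Ne = 590.5 / 32 = 18.453
Step 2: sqrt(Ne) = sqrt(18.453) = 4.2957
Step 3: K1 = 66 / 4.2957 = 15.4

15.4


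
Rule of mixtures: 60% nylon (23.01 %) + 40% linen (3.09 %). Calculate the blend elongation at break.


Formula: Blend property = (fraction_A * property_A) + (fraction_B * property_B)
Step 1: Contribution A = 60/100 * 23.01 % = 13.806 %
Step 2: Contribution B = 40/100 * 3.09 % = 1.236 %
Step 3: Blend elongation at break = 13.806 + 1.236 = 15.042 %

15.042 %


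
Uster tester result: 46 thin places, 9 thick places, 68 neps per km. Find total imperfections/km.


Formula: Total = thin places + thick places + neps
Total = 46 + 9 + 68
Total = 123 imperfections/km

123 imperfections/km


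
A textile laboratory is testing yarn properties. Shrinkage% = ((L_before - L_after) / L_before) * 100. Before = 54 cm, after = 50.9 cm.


Formula: Shrinkage% = ((L_before - L_after) / L_before) * 100
Step 1: Shrinkage = 54 - 50.9 = 3.1 cm
Step 2: Shrinkage% = (3.1 / 54) * 100
Step 3: Shrinkage% = 0.057407 * 100 = 5.7407% ≈ 5.7%

5.7%


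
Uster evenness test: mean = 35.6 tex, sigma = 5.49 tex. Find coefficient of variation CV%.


Formula: CV% = (standard deviation / mean) * 100
Step 1: Ratio = 5.49 / 35.6 = 0.154213
Step 2: CV% = 0.154213 * 100 = 15.4213% ≈ 15.4%

15.4%


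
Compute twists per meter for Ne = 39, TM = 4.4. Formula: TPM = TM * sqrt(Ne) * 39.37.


Formula: TPM = TM * sqrt(Ne) * 39.37
Step 1: sqrt(Ne) = sqrt(39) = 6.245
Step 2: TM * sqrt(Ne) = 4.4 * 6.245 = 27.478
Step 3: TPM = 27.478 * 39.37 = 1082 twists/m

1082 twists/m


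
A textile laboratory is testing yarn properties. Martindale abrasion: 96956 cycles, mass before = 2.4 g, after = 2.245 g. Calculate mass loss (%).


Formula: Mass loss% = ((m_before - m_after) / m_before) * 100
Step 1: Mass loss = 2.4 - 2.245 = 0.155 g
Step 2: Ratio = 0.155 / 2.4 = 0.0645833
Step 3: Mass loss% = 0.0645833 * 100 = 6.45833% ≈ 6.46%

6.46%


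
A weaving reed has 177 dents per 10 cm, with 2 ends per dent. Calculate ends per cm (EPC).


Formula: EPC = (dents per 10 cm * ends per dent) / 10
Step 1: Total ends per 10 cm = 177 * 2 = 354
Step 2: EPC = 354 / 10 = 35.4 ends/cm

35.4 ends/cm


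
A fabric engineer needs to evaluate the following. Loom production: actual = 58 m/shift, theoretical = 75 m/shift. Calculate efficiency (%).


Formula: Efficiency% = (Actual output / Theoretical output) * 100
Efficiency% = (58 / 75) * 100
Efficiency% = 0.773333 * 100 = 77.3333% ≈ 77.3%

77.3%


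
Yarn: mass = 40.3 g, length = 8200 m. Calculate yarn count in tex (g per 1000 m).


Formula: Tex = (mass_g / length_m) * 1000
Substituting: Tex = (40.3 / 8200) * 1000
Intermediate: 40.3 / 8200 = 0.00491463 g/m
Tex = 0.00491463 * 1000 = 4.91 tex

4.91 tex


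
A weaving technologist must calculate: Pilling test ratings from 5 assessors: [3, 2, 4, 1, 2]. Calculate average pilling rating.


Formula: Mean = sum / count
Sum = 3 + 2 + 4 + 1 + 2 = 12
Mean = 12 / 5 = 2.4

2.4


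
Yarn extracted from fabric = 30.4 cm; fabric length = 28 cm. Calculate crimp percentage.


Formula: Crimp% = ((L_yarn - L_fabric) / L_fabric) * 100
Step 1: Extension = 30.4 - 28 = 2.4 cm
Step 2: Crimp% = (2.4 / 28) * 100
Step 3: Crimp% = 0.085714 * 100 = 8.5714% ≈ 8.6%

8.6%


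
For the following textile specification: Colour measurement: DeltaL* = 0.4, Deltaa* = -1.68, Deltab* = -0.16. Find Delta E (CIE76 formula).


Formula: Delta E = sqrt(dL*^2 + da*^2 + db*^2)
Step 1: dL*^2 = 0.4^2 = 0.16
Step 2: da*^2 = (-1.68)^2 = 2.8224
Step 3: db*^2 = (-0.16)^2 = 0.0256
Step 4: Sum = 0.16 + 2.8224 + 0.0256 = 3.008
Step 5: Delta E = sqrt(3.008) = 1.73

1.73 Delta E


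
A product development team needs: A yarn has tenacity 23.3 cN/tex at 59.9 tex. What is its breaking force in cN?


Formula: Breaking force = Tenacity * Linear density
F = 23.3 cN/tex * 59.9 tex
F = 1395.67 cN

1395.67 cN


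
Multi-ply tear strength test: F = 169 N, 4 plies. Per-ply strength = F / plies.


Formula: Per-ply strength = Total force / Number of plies
Per-ply = 169 N / 4
Per-ply = 42.25 N

42.25 N


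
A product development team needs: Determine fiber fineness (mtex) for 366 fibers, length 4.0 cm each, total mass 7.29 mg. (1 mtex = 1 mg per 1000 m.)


Formula: fineness (mtex) = mass (mg) / total length (km) = (mass_mg / total_length_m) * 1000
Step 1: Convert fiber length: 4.0 cm = 0.04 m
Step 2: Total fiber length = 366 * 0.04 = 14.64 m
Step 3: Linear density = 7.29 mg / 14.64 m = 0.4980 mg/m
Step 4: fineness = 0.4980 * 1000 = 498.0 mtex

498.0 mtex


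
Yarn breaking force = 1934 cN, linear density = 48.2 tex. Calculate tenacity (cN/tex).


Formula: Tenacity = Breaking force / Linear density
Tenacity = 1934 cN / 48.2 tex
Tenacity = 40.12 cN/tex

40.12 cN/tex


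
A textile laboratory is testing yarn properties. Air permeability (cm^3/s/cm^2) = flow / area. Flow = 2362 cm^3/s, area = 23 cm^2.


Formula: Air Permeability = Airflow / Test Area
AP = 2362 cm^3/s / 23 cm^2
AP = 102.7 cm^3/s/cm^2

102.7 cm^3/s/cm^2


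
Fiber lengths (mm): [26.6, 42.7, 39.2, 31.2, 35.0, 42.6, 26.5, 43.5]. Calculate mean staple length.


Formula: Mean = sum of lengths / count
Sum = 26.6 + 42.7 + 39.2 + 31.2 + 35.0 + 42.6 + 26.5 + 43.5
Sum = 287.3 mm
Mean = 287.3 / 8 = 35.91 mm

35.91 mm


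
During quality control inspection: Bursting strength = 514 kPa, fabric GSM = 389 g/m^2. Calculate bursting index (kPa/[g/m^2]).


Formula: Bursting Index = Bursting Strength / Fabric GSM
BI = 514 kPa / 389 g/m^2
BI = 1.321 kPa/(g/m^2)

1.321 kPa/(g/m^2)


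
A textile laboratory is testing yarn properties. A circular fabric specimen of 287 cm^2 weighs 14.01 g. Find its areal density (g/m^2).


Formula: GSM = mass_g / area_m2
Step 1: Convert area: 287 cm^2 = 287 / 10000 = 0.0287 m^2
Step 2: GSM = 14.01 g / 0.0287 m^2 = 488.2 g/m^2

488.2 g/m^2


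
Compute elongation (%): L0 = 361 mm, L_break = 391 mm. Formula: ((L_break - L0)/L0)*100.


Formula: Elongation (%) = ((L_break - L0) / L0) * 100
Step 1: Extension = 391 - 361 = 30 mm
Step 2: Elongation = (30 / 361) * 100
Step 3: Elongation = 0.083102 * 100 = 8.3102% ≈ 8.3%

8.3%


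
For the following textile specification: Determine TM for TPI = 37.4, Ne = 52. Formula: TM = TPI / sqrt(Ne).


Formula: TM = TPI / sqrt(Ne)
Step 1: sqrt(Ne) = sqrt(52) = 7.2111
Step 2: TM = 37.4 / 7.2111 = 5.19

5.19 TM


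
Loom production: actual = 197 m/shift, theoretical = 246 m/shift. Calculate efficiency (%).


Formula: Efficiency% = (Actual output / Theoretical output) * 100
Efficiency% = (197 / 246) * 100
Efficiency% = 0.800813 * 100 = 80.0813% ≈ 80.1%

80.1%


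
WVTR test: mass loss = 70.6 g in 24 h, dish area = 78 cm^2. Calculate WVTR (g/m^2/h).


Formula: WVTR = mass_loss / (area * time)
Step 1: Convert area: 78 cm^2 = 0.0078 m^2
Step 2: WVTR = 70.6 g / (0.0078 m^2 * 24 h)
Step 3: WVTR = 70.6 / 0.1872 = 377.1 g/m^2/h

377.1 g/m^2/h


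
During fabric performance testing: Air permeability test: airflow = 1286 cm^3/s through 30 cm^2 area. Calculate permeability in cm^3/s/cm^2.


Formula: Air Permeability = Airflow / Test Area
AP = 1286 cm^3/s / 30 cm^2
AP = 42.9 cm^3/s/cm^2

42.9 cm^3/s/cm^2


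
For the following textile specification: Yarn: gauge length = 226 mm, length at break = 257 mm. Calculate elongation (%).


Formula: Elongation (%) = ((L_break - L0) / L0) * 100
Step 1: Extension = 257 - 226 = 31 mm
Step 2: Elongation = (31 / 226) * 100
Step 3: Elongation = 0.137168 * 100 = 13.7168% ≈ 13.7%

13.7%


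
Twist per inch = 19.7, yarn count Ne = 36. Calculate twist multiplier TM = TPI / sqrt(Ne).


Formula: TM = TPI / sqrt(Ne)
Step 1: sqrt(Ne) = sqrt(36) = 6
Step 2: TM = 19.7 / 6 = 3.28

3.28 TM


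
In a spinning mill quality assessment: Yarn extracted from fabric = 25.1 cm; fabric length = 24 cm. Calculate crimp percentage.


Formula: Crimp% = ((L_yarn - L_fabric) / L_fabric) * 100
Step 1: Extension = 25.1 - 24 = 1.1 cm
Step 2: Crimp% = (1.1 / 24) * 100
Step 3: Crimp% = 0.045833 * 100 = 4.5833% ≈ 4.6%

4.6%


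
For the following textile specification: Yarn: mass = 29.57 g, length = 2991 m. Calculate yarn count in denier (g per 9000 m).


Formula: den = (mass_g / length_m) * 9000
Substituting: den = (29.57 / 2991) * 9000
Intermediate: 29.57 / 2991 = 0.00988633 g/m
den = 0.00988633 * 9000 = 89.0 denier

89.0 denier


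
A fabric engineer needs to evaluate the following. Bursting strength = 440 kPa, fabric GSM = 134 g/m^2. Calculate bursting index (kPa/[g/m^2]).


Formula: Bursting Index = Bursting Strength / Fabric GSM
BI = 440 kPa / 134 g/m^2
BI = 3.284 kPa/(g/m^2)

3.284 kPa/(g/m^2)


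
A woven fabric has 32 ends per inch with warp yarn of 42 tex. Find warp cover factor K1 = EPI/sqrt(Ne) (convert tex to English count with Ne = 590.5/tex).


Formula: K1 = EPI / sqrt(Ne), with Ne = 590.5 / tex_warp
Step 1: Ne = 590.5 / 42 = 14.06
Step 2: sqrt(Ne) = sqrt(14.06) = 3.7497
Step 3: K1 = 32 / 3.7497 = 8.5

8.5


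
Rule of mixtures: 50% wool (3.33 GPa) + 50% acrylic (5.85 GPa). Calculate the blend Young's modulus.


Formula: Blend property = (fraction_A * property_A) + (fraction_B * property_B)
Step 1: Contribution A = 50/100 * 3.33 GPa = 1.665 GPa
Step 2: Contribution B = 50/100 * 5.85 GPa = 2.925 GPa
Step 3: Blend Young's modulus = 1.665 + 2.925 = 4.59 GPa

4.59 GPa


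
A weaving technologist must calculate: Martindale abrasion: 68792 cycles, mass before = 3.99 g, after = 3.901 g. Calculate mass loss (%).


Formula: Mass loss% = ((m_before - m_after) / m_before) * 100
Step 1: Mass loss = 3.99 - 3.901 = 0.089 g
Step 2: Ratio = 0.089 / 3.99 = 0.0223058
Step 3: Mass loss% = 0.0223058 * 100 = 2.23058% ≈ 2.23%

2.23%


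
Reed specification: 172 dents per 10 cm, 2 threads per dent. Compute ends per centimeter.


Formula: EPC = (dents per 10 cm * ends per dent) / 10
Step 1: Total ends per 10 cm = 172 * 2 = 344
Step 2: EPC = 344 / 10 = 34.4 ends/cm

34.4 ends/cm


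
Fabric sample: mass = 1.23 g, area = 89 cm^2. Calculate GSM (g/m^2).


Formula: GSM = mass_g / area_m2
Step 1: Convert area: 89 cm^2 = 89 / 10000 = 0.0089 m^2
Step 2: GSM = 1.23 g / 0.0089 m^2 = 138.2 g/m^2

138.2 g/m^2


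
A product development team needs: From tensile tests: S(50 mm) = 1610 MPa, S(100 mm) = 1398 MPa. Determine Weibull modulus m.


Formula: m = ln(L1/L2) / ln(S2/S1)
Step 1: ln(L1/L2) = ln(50/100) = -0.69315
Step 2: S2/S1 = 1398/1610 = 0.86832
Step 3: ln(S2/S1) = ln(0.86832) = -0.14119
Step 4: m = -0.69315 / -0.14119 = 4.91

4.91 (Weibull m)
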